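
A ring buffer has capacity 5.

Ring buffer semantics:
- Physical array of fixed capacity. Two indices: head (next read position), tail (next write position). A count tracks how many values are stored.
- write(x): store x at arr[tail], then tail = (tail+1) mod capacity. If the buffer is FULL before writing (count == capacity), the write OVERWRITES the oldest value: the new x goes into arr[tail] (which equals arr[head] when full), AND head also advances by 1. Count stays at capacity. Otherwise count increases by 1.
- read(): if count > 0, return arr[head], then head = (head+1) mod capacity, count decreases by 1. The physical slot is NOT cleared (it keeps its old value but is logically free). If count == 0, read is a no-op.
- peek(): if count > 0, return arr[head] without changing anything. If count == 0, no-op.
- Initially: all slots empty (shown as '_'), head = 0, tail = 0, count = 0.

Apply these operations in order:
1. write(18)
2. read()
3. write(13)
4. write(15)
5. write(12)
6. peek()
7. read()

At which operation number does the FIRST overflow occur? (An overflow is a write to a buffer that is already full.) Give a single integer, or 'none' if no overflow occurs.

After op 1 (write(18)): arr=[18 _ _ _ _] head=0 tail=1 count=1
After op 2 (read()): arr=[18 _ _ _ _] head=1 tail=1 count=0
After op 3 (write(13)): arr=[18 13 _ _ _] head=1 tail=2 count=1
After op 4 (write(15)): arr=[18 13 15 _ _] head=1 tail=3 count=2
After op 5 (write(12)): arr=[18 13 15 12 _] head=1 tail=4 count=3
After op 6 (peek()): arr=[18 13 15 12 _] head=1 tail=4 count=3
After op 7 (read()): arr=[18 13 15 12 _] head=2 tail=4 count=2

Answer: none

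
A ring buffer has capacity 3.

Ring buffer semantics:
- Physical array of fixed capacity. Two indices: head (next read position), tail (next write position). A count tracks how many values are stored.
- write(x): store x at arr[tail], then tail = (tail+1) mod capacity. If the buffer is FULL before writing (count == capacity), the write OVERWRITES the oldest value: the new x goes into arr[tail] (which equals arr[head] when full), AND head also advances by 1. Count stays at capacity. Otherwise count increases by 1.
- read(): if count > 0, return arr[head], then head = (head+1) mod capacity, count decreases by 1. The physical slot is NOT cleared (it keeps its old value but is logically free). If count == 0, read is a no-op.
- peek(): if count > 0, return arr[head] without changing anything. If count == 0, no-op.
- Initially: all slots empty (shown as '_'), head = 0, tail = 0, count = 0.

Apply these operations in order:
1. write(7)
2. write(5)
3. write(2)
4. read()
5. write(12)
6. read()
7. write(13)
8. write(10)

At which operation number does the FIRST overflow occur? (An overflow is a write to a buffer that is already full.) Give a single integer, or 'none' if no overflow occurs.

Answer: 8

Derivation:
After op 1 (write(7)): arr=[7 _ _] head=0 tail=1 count=1
After op 2 (write(5)): arr=[7 5 _] head=0 tail=2 count=2
After op 3 (write(2)): arr=[7 5 2] head=0 tail=0 count=3
After op 4 (read()): arr=[7 5 2] head=1 tail=0 count=2
After op 5 (write(12)): arr=[12 5 2] head=1 tail=1 count=3
After op 6 (read()): arr=[12 5 2] head=2 tail=1 count=2
After op 7 (write(13)): arr=[12 13 2] head=2 tail=2 count=3
After op 8 (write(10)): arr=[12 13 10] head=0 tail=0 count=3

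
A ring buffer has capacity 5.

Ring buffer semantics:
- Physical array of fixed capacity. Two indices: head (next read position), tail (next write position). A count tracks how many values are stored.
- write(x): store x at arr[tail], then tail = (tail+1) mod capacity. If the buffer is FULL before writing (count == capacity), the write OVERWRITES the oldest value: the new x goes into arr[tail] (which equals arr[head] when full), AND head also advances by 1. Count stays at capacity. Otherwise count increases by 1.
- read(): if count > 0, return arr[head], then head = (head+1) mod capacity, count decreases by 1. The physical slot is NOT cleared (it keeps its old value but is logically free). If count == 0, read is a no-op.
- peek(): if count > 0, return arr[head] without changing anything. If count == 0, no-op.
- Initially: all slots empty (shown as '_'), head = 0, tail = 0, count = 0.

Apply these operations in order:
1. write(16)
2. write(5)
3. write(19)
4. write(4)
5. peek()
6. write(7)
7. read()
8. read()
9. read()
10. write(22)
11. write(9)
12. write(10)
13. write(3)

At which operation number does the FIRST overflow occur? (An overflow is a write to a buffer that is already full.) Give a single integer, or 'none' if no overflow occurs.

After op 1 (write(16)): arr=[16 _ _ _ _] head=0 tail=1 count=1
After op 2 (write(5)): arr=[16 5 _ _ _] head=0 tail=2 count=2
After op 3 (write(19)): arr=[16 5 19 _ _] head=0 tail=3 count=3
After op 4 (write(4)): arr=[16 5 19 4 _] head=0 tail=4 count=4
After op 5 (peek()): arr=[16 5 19 4 _] head=0 tail=4 count=4
After op 6 (write(7)): arr=[16 5 19 4 7] head=0 tail=0 count=5
After op 7 (read()): arr=[16 5 19 4 7] head=1 tail=0 count=4
After op 8 (read()): arr=[16 5 19 4 7] head=2 tail=0 count=3
After op 9 (read()): arr=[16 5 19 4 7] head=3 tail=0 count=2
After op 10 (write(22)): arr=[22 5 19 4 7] head=3 tail=1 count=3
After op 11 (write(9)): arr=[22 9 19 4 7] head=3 tail=2 count=4
After op 12 (write(10)): arr=[22 9 10 4 7] head=3 tail=3 count=5
After op 13 (write(3)): arr=[22 9 10 3 7] head=4 tail=4 count=5

Answer: 13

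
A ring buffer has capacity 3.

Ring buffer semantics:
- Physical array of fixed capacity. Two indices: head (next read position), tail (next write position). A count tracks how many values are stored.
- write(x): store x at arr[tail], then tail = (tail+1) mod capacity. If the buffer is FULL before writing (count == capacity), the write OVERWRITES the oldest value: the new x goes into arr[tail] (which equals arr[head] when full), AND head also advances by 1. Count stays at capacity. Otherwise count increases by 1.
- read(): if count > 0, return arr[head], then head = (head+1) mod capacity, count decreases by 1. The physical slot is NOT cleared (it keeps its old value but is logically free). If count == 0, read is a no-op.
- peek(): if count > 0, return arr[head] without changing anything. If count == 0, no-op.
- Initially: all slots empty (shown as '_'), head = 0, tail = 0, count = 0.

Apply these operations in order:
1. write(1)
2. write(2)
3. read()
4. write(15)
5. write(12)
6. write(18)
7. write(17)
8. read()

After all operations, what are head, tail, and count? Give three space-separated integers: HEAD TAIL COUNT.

Answer: 1 0 2

Derivation:
After op 1 (write(1)): arr=[1 _ _] head=0 tail=1 count=1
After op 2 (write(2)): arr=[1 2 _] head=0 tail=2 count=2
After op 3 (read()): arr=[1 2 _] head=1 tail=2 count=1
After op 4 (write(15)): arr=[1 2 15] head=1 tail=0 count=2
After op 5 (write(12)): arr=[12 2 15] head=1 tail=1 count=3
After op 6 (write(18)): arr=[12 18 15] head=2 tail=2 count=3
After op 7 (write(17)): arr=[12 18 17] head=0 tail=0 count=3
After op 8 (read()): arr=[12 18 17] head=1 tail=0 count=2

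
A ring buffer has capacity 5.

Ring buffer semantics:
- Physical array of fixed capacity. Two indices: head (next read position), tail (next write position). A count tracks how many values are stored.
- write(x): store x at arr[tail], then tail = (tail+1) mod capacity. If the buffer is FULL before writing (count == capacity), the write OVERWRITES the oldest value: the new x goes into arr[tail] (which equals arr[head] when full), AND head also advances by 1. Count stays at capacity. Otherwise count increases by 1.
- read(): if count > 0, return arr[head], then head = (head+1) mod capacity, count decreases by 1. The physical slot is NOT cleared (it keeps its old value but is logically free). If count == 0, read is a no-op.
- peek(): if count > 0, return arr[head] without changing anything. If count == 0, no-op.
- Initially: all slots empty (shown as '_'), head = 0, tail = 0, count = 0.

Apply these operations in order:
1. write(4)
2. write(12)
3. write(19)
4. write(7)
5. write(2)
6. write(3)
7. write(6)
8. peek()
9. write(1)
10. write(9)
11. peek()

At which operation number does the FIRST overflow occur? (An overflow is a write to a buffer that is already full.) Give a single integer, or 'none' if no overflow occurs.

Answer: 6

Derivation:
After op 1 (write(4)): arr=[4 _ _ _ _] head=0 tail=1 count=1
After op 2 (write(12)): arr=[4 12 _ _ _] head=0 tail=2 count=2
After op 3 (write(19)): arr=[4 12 19 _ _] head=0 tail=3 count=3
After op 4 (write(7)): arr=[4 12 19 7 _] head=0 tail=4 count=4
After op 5 (write(2)): arr=[4 12 19 7 2] head=0 tail=0 count=5
After op 6 (write(3)): arr=[3 12 19 7 2] head=1 tail=1 count=5
After op 7 (write(6)): arr=[3 6 19 7 2] head=2 tail=2 count=5
After op 8 (peek()): arr=[3 6 19 7 2] head=2 tail=2 count=5
After op 9 (write(1)): arr=[3 6 1 7 2] head=3 tail=3 count=5
After op 10 (write(9)): arr=[3 6 1 9 2] head=4 tail=4 count=5
After op 11 (peek()): arr=[3 6 1 9 2] head=4 tail=4 count=5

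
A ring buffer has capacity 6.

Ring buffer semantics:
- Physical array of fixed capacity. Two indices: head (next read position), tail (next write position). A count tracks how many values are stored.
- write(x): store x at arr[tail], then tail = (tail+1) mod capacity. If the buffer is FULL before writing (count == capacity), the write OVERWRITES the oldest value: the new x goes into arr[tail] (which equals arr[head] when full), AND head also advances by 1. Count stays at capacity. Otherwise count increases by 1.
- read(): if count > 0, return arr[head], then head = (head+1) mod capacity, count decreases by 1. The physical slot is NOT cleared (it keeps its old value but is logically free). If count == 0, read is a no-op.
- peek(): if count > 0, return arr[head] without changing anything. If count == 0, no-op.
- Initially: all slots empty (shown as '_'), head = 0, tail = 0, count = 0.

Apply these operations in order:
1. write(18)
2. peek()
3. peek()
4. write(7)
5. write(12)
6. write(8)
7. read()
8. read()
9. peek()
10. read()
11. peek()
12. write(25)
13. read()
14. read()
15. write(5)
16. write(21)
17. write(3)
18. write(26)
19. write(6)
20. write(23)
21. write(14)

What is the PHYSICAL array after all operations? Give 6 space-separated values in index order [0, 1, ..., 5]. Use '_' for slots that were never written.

After op 1 (write(18)): arr=[18 _ _ _ _ _] head=0 tail=1 count=1
After op 2 (peek()): arr=[18 _ _ _ _ _] head=0 tail=1 count=1
After op 3 (peek()): arr=[18 _ _ _ _ _] head=0 tail=1 count=1
After op 4 (write(7)): arr=[18 7 _ _ _ _] head=0 tail=2 count=2
After op 5 (write(12)): arr=[18 7 12 _ _ _] head=0 tail=3 count=3
After op 6 (write(8)): arr=[18 7 12 8 _ _] head=0 tail=4 count=4
After op 7 (read()): arr=[18 7 12 8 _ _] head=1 tail=4 count=3
After op 8 (read()): arr=[18 7 12 8 _ _] head=2 tail=4 count=2
After op 9 (peek()): arr=[18 7 12 8 _ _] head=2 tail=4 count=2
After op 10 (read()): arr=[18 7 12 8 _ _] head=3 tail=4 count=1
After op 11 (peek()): arr=[18 7 12 8 _ _] head=3 tail=4 count=1
After op 12 (write(25)): arr=[18 7 12 8 25 _] head=3 tail=5 count=2
After op 13 (read()): arr=[18 7 12 8 25 _] head=4 tail=5 count=1
After op 14 (read()): arr=[18 7 12 8 25 _] head=5 tail=5 count=0
After op 15 (write(5)): arr=[18 7 12 8 25 5] head=5 tail=0 count=1
After op 16 (write(21)): arr=[21 7 12 8 25 5] head=5 tail=1 count=2
After op 17 (write(3)): arr=[21 3 12 8 25 5] head=5 tail=2 count=3
After op 18 (write(26)): arr=[21 3 26 8 25 5] head=5 tail=3 count=4
After op 19 (write(6)): arr=[21 3 26 6 25 5] head=5 tail=4 count=5
After op 20 (write(23)): arr=[21 3 26 6 23 5] head=5 tail=5 count=6
After op 21 (write(14)): arr=[21 3 26 6 23 14] head=0 tail=0 count=6

Answer: 21 3 26 6 23 14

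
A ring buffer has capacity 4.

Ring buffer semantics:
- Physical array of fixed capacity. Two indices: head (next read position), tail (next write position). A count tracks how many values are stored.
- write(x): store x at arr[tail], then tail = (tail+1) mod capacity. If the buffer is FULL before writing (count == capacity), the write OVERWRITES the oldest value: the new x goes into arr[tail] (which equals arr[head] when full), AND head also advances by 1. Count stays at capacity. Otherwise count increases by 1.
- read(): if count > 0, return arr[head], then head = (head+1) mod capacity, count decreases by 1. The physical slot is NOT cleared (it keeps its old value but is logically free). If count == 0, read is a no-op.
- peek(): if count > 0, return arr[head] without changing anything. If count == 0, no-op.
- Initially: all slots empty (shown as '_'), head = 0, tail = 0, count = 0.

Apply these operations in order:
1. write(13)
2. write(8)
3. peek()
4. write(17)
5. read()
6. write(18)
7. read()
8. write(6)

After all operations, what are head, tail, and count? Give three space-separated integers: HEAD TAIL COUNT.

Answer: 2 1 3

Derivation:
After op 1 (write(13)): arr=[13 _ _ _] head=0 tail=1 count=1
After op 2 (write(8)): arr=[13 8 _ _] head=0 tail=2 count=2
After op 3 (peek()): arr=[13 8 _ _] head=0 tail=2 count=2
After op 4 (write(17)): arr=[13 8 17 _] head=0 tail=3 count=3
After op 5 (read()): arr=[13 8 17 _] head=1 tail=3 count=2
After op 6 (write(18)): arr=[13 8 17 18] head=1 tail=0 count=3
After op 7 (read()): arr=[13 8 17 18] head=2 tail=0 count=2
After op 8 (write(6)): arr=[6 8 17 18] head=2 tail=1 count=3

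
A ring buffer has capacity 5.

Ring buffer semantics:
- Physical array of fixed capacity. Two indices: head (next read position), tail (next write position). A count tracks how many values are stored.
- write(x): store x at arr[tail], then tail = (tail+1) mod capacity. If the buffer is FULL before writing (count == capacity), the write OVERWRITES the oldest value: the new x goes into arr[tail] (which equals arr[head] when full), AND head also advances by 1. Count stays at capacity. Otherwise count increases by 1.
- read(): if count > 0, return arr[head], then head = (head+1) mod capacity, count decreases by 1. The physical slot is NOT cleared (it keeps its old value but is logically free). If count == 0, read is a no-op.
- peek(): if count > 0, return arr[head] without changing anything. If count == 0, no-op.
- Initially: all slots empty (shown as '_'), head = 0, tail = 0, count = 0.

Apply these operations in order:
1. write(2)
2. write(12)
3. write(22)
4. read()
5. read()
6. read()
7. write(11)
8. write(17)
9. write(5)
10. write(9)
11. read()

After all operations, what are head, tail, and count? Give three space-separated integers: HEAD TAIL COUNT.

After op 1 (write(2)): arr=[2 _ _ _ _] head=0 tail=1 count=1
After op 2 (write(12)): arr=[2 12 _ _ _] head=0 tail=2 count=2
After op 3 (write(22)): arr=[2 12 22 _ _] head=0 tail=3 count=3
After op 4 (read()): arr=[2 12 22 _ _] head=1 tail=3 count=2
After op 5 (read()): arr=[2 12 22 _ _] head=2 tail=3 count=1
After op 6 (read()): arr=[2 12 22 _ _] head=3 tail=3 count=0
After op 7 (write(11)): arr=[2 12 22 11 _] head=3 tail=4 count=1
After op 8 (write(17)): arr=[2 12 22 11 17] head=3 tail=0 count=2
After op 9 (write(5)): arr=[5 12 22 11 17] head=3 tail=1 count=3
After op 10 (write(9)): arr=[5 9 22 11 17] head=3 tail=2 count=4
After op 11 (read()): arr=[5 9 22 11 17] head=4 tail=2 count=3

Answer: 4 2 3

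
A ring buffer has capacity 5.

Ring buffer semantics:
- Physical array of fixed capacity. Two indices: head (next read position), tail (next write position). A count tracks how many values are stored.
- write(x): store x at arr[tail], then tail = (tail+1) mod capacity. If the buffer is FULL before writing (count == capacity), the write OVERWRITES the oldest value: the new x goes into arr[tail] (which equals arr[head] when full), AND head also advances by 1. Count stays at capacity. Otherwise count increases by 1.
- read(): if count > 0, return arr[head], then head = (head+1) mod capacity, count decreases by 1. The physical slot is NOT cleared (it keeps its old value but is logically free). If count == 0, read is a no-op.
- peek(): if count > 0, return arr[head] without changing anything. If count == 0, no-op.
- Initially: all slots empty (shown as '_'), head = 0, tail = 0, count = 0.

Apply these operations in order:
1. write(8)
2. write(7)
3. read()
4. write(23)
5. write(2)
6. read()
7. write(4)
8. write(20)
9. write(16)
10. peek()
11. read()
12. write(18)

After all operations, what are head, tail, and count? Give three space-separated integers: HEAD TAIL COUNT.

Answer: 3 3 5

Derivation:
After op 1 (write(8)): arr=[8 _ _ _ _] head=0 tail=1 count=1
After op 2 (write(7)): arr=[8 7 _ _ _] head=0 tail=2 count=2
After op 3 (read()): arr=[8 7 _ _ _] head=1 tail=2 count=1
After op 4 (write(23)): arr=[8 7 23 _ _] head=1 tail=3 count=2
After op 5 (write(2)): arr=[8 7 23 2 _] head=1 tail=4 count=3
After op 6 (read()): arr=[8 7 23 2 _] head=2 tail=4 count=2
After op 7 (write(4)): arr=[8 7 23 2 4] head=2 tail=0 count=3
After op 8 (write(20)): arr=[20 7 23 2 4] head=2 tail=1 count=4
After op 9 (write(16)): arr=[20 16 23 2 4] head=2 tail=2 count=5
After op 10 (peek()): arr=[20 16 23 2 4] head=2 tail=2 count=5
After op 11 (read()): arr=[20 16 23 2 4] head=3 tail=2 count=4
After op 12 (write(18)): arr=[20 16 18 2 4] head=3 tail=3 count=5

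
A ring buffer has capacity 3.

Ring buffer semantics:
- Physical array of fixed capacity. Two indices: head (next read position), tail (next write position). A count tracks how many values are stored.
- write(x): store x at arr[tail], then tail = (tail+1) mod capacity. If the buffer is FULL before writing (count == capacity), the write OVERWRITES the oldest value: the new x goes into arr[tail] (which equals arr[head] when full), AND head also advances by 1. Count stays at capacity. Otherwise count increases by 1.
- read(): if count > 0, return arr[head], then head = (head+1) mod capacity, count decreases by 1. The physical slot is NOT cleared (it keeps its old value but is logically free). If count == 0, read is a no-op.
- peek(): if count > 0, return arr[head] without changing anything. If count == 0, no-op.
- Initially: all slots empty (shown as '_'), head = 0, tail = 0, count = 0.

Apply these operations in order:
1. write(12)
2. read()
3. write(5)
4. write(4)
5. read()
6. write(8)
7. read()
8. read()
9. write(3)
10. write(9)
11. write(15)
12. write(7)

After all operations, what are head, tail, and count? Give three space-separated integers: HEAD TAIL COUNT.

After op 1 (write(12)): arr=[12 _ _] head=0 tail=1 count=1
After op 2 (read()): arr=[12 _ _] head=1 tail=1 count=0
After op 3 (write(5)): arr=[12 5 _] head=1 tail=2 count=1
After op 4 (write(4)): arr=[12 5 4] head=1 tail=0 count=2
After op 5 (read()): arr=[12 5 4] head=2 tail=0 count=1
After op 6 (write(8)): arr=[8 5 4] head=2 tail=1 count=2
After op 7 (read()): arr=[8 5 4] head=0 tail=1 count=1
After op 8 (read()): arr=[8 5 4] head=1 tail=1 count=0
After op 9 (write(3)): arr=[8 3 4] head=1 tail=2 count=1
After op 10 (write(9)): arr=[8 3 9] head=1 tail=0 count=2
After op 11 (write(15)): arr=[15 3 9] head=1 tail=1 count=3
After op 12 (write(7)): arr=[15 7 9] head=2 tail=2 count=3

Answer: 2 2 3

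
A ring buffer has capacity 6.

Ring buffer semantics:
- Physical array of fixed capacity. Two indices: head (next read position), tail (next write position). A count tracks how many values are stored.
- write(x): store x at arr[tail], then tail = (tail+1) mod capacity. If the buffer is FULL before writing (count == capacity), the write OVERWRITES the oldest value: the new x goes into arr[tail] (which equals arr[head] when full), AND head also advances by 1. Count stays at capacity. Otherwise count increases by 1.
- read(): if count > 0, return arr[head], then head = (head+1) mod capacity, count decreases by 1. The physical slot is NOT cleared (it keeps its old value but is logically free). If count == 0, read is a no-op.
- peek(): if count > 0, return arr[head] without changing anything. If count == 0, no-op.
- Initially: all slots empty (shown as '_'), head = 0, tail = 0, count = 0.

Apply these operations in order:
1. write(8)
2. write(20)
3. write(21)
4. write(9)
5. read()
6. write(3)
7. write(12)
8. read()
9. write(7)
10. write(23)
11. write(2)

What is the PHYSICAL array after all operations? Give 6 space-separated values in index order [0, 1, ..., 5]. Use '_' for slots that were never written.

After op 1 (write(8)): arr=[8 _ _ _ _ _] head=0 tail=1 count=1
After op 2 (write(20)): arr=[8 20 _ _ _ _] head=0 tail=2 count=2
After op 3 (write(21)): arr=[8 20 21 _ _ _] head=0 tail=3 count=3
After op 4 (write(9)): arr=[8 20 21 9 _ _] head=0 tail=4 count=4
After op 5 (read()): arr=[8 20 21 9 _ _] head=1 tail=4 count=3
After op 6 (write(3)): arr=[8 20 21 9 3 _] head=1 tail=5 count=4
After op 7 (write(12)): arr=[8 20 21 9 3 12] head=1 tail=0 count=5
After op 8 (read()): arr=[8 20 21 9 3 12] head=2 tail=0 count=4
After op 9 (write(7)): arr=[7 20 21 9 3 12] head=2 tail=1 count=5
After op 10 (write(23)): arr=[7 23 21 9 3 12] head=2 tail=2 count=6
After op 11 (write(2)): arr=[7 23 2 9 3 12] head=3 tail=3 count=6

Answer: 7 23 2 9 3 12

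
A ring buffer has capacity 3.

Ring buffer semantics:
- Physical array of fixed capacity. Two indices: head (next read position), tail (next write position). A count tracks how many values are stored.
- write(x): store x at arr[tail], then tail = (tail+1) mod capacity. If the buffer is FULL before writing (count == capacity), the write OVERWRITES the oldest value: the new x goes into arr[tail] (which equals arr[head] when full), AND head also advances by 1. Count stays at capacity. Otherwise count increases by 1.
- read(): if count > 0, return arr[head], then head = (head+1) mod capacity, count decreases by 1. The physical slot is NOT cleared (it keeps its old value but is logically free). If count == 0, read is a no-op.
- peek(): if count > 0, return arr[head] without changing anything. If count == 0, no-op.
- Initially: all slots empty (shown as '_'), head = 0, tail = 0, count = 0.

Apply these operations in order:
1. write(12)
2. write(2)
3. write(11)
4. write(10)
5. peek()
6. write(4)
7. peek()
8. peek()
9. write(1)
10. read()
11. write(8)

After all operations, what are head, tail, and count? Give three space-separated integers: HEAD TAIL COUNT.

Answer: 1 1 3

Derivation:
After op 1 (write(12)): arr=[12 _ _] head=0 tail=1 count=1
After op 2 (write(2)): arr=[12 2 _] head=0 tail=2 count=2
After op 3 (write(11)): arr=[12 2 11] head=0 tail=0 count=3
After op 4 (write(10)): arr=[10 2 11] head=1 tail=1 count=3
After op 5 (peek()): arr=[10 2 11] head=1 tail=1 count=3
After op 6 (write(4)): arr=[10 4 11] head=2 tail=2 count=3
After op 7 (peek()): arr=[10 4 11] head=2 tail=2 count=3
After op 8 (peek()): arr=[10 4 11] head=2 tail=2 count=3
After op 9 (write(1)): arr=[10 4 1] head=0 tail=0 count=3
After op 10 (read()): arr=[10 4 1] head=1 tail=0 count=2
After op 11 (write(8)): arr=[8 4 1] head=1 tail=1 count=3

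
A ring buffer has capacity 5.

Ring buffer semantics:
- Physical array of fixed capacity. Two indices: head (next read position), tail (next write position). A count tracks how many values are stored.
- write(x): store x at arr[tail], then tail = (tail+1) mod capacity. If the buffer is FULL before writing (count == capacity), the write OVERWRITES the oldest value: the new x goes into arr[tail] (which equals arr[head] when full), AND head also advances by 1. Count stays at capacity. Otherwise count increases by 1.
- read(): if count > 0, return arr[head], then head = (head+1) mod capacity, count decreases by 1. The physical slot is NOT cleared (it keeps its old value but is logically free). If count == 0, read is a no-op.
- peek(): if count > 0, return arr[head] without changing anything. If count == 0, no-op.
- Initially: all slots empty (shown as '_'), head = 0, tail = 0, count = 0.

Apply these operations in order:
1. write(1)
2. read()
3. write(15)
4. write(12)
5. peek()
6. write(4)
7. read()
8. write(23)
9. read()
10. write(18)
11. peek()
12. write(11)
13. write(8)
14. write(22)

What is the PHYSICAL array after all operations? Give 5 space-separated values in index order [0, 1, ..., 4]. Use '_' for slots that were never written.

Answer: 18 11 8 22 23

Derivation:
After op 1 (write(1)): arr=[1 _ _ _ _] head=0 tail=1 count=1
After op 2 (read()): arr=[1 _ _ _ _] head=1 tail=1 count=0
After op 3 (write(15)): arr=[1 15 _ _ _] head=1 tail=2 count=1
After op 4 (write(12)): arr=[1 15 12 _ _] head=1 tail=3 count=2
After op 5 (peek()): arr=[1 15 12 _ _] head=1 tail=3 count=2
After op 6 (write(4)): arr=[1 15 12 4 _] head=1 tail=4 count=3
After op 7 (read()): arr=[1 15 12 4 _] head=2 tail=4 count=2
After op 8 (write(23)): arr=[1 15 12 4 23] head=2 tail=0 count=3
After op 9 (read()): arr=[1 15 12 4 23] head=3 tail=0 count=2
After op 10 (write(18)): arr=[18 15 12 4 23] head=3 tail=1 count=3
After op 11 (peek()): arr=[18 15 12 4 23] head=3 tail=1 count=3
After op 12 (write(11)): arr=[18 11 12 4 23] head=3 tail=2 count=4
After op 13 (write(8)): arr=[18 11 8 4 23] head=3 tail=3 count=5
After op 14 (write(22)): arr=[18 11 8 22 23] head=4 tail=4 count=5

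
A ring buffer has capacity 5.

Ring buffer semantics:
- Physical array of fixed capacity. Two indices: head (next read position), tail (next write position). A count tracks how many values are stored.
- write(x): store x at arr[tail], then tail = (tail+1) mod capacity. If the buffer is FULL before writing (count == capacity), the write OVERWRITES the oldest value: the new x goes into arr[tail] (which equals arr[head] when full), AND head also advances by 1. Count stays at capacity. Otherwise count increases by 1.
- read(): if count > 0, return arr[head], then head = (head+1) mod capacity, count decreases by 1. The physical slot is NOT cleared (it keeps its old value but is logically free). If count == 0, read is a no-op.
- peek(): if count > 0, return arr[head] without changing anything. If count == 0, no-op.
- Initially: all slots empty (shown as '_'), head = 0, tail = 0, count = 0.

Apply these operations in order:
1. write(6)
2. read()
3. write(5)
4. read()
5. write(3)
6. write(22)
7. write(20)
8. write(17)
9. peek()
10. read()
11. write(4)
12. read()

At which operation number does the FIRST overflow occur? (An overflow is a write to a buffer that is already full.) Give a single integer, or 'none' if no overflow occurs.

Answer: none

Derivation:
After op 1 (write(6)): arr=[6 _ _ _ _] head=0 tail=1 count=1
After op 2 (read()): arr=[6 _ _ _ _] head=1 tail=1 count=0
After op 3 (write(5)): arr=[6 5 _ _ _] head=1 tail=2 count=1
After op 4 (read()): arr=[6 5 _ _ _] head=2 tail=2 count=0
After op 5 (write(3)): arr=[6 5 3 _ _] head=2 tail=3 count=1
After op 6 (write(22)): arr=[6 5 3 22 _] head=2 tail=4 count=2
After op 7 (write(20)): arr=[6 5 3 22 20] head=2 tail=0 count=3
After op 8 (write(17)): arr=[17 5 3 22 20] head=2 tail=1 count=4
After op 9 (peek()): arr=[17 5 3 22 20] head=2 tail=1 count=4
After op 10 (read()): arr=[17 5 3 22 20] head=3 tail=1 count=3
After op 11 (write(4)): arr=[17 4 3 22 20] head=3 tail=2 count=4
After op 12 (read()): arr=[17 4 3 22 20] head=4 tail=2 count=3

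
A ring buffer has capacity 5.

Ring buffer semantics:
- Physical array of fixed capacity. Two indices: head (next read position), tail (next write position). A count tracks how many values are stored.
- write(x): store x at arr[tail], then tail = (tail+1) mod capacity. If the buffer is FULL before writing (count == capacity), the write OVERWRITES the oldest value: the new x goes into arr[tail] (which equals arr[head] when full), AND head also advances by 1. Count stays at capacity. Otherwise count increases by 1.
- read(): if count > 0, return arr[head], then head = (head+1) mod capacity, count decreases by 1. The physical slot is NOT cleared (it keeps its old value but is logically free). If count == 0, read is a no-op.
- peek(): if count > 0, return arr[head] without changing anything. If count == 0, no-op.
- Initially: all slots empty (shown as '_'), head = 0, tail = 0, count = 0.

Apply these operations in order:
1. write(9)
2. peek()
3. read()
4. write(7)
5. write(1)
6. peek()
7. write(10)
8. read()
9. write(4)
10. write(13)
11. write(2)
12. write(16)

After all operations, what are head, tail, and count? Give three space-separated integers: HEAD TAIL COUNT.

Answer: 3 3 5

Derivation:
After op 1 (write(9)): arr=[9 _ _ _ _] head=0 tail=1 count=1
After op 2 (peek()): arr=[9 _ _ _ _] head=0 tail=1 count=1
After op 3 (read()): arr=[9 _ _ _ _] head=1 tail=1 count=0
After op 4 (write(7)): arr=[9 7 _ _ _] head=1 tail=2 count=1
After op 5 (write(1)): arr=[9 7 1 _ _] head=1 tail=3 count=2
After op 6 (peek()): arr=[9 7 1 _ _] head=1 tail=3 count=2
After op 7 (write(10)): arr=[9 7 1 10 _] head=1 tail=4 count=3
After op 8 (read()): arr=[9 7 1 10 _] head=2 tail=4 count=2
After op 9 (write(4)): arr=[9 7 1 10 4] head=2 tail=0 count=3
After op 10 (write(13)): arr=[13 7 1 10 4] head=2 tail=1 count=4
After op 11 (write(2)): arr=[13 2 1 10 4] head=2 tail=2 count=5
After op 12 (write(16)): arr=[13 2 16 10 4] head=3 tail=3 count=5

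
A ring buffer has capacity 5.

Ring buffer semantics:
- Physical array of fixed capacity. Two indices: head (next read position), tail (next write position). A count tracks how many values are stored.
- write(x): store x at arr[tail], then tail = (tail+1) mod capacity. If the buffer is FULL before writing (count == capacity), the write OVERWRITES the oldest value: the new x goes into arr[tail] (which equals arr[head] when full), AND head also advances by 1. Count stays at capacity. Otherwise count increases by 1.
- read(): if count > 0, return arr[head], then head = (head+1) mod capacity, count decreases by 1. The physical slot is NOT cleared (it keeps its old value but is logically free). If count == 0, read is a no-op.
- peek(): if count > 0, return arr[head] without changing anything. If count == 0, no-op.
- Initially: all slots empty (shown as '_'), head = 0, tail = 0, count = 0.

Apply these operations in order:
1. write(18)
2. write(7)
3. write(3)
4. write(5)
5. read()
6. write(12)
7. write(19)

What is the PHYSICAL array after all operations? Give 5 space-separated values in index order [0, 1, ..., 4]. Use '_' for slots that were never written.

After op 1 (write(18)): arr=[18 _ _ _ _] head=0 tail=1 count=1
After op 2 (write(7)): arr=[18 7 _ _ _] head=0 tail=2 count=2
After op 3 (write(3)): arr=[18 7 3 _ _] head=0 tail=3 count=3
After op 4 (write(5)): arr=[18 7 3 5 _] head=0 tail=4 count=4
After op 5 (read()): arr=[18 7 3 5 _] head=1 tail=4 count=3
After op 6 (write(12)): arr=[18 7 3 5 12] head=1 tail=0 count=4
After op 7 (write(19)): arr=[19 7 3 5 12] head=1 tail=1 count=5

Answer: 19 7 3 5 12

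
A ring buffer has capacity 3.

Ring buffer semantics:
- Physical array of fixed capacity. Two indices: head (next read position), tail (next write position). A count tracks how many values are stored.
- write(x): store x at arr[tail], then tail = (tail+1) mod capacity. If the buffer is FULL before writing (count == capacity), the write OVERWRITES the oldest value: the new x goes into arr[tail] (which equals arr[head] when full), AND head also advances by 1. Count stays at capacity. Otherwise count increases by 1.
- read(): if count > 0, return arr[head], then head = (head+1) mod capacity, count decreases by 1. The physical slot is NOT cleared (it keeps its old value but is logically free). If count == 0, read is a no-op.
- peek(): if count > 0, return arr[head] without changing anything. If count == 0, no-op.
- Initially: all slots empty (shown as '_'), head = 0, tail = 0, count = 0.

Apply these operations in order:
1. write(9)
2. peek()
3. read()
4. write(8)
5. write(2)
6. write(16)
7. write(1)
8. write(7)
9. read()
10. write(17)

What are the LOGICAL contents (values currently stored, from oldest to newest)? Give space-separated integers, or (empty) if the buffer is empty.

Answer: 1 7 17

Derivation:
After op 1 (write(9)): arr=[9 _ _] head=0 tail=1 count=1
After op 2 (peek()): arr=[9 _ _] head=0 tail=1 count=1
After op 3 (read()): arr=[9 _ _] head=1 tail=1 count=0
After op 4 (write(8)): arr=[9 8 _] head=1 tail=2 count=1
After op 5 (write(2)): arr=[9 8 2] head=1 tail=0 count=2
After op 6 (write(16)): arr=[16 8 2] head=1 tail=1 count=3
After op 7 (write(1)): arr=[16 1 2] head=2 tail=2 count=3
After op 8 (write(7)): arr=[16 1 7] head=0 tail=0 count=3
After op 9 (read()): arr=[16 1 7] head=1 tail=0 count=2
After op 10 (write(17)): arr=[17 1 7] head=1 tail=1 count=3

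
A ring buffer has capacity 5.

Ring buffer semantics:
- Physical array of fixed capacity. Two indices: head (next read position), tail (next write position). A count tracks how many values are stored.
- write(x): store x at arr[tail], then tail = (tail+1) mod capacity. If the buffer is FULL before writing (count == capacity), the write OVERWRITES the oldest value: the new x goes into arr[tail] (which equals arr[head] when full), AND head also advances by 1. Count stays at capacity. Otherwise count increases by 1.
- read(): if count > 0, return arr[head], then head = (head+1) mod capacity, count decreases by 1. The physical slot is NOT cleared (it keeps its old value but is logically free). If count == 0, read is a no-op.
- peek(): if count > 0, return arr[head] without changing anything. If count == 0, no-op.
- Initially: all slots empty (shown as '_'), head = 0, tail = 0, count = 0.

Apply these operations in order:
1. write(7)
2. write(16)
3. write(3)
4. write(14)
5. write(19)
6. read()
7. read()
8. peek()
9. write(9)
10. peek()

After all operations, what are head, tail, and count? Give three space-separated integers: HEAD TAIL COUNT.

Answer: 2 1 4

Derivation:
After op 1 (write(7)): arr=[7 _ _ _ _] head=0 tail=1 count=1
After op 2 (write(16)): arr=[7 16 _ _ _] head=0 tail=2 count=2
After op 3 (write(3)): arr=[7 16 3 _ _] head=0 tail=3 count=3
After op 4 (write(14)): arr=[7 16 3 14 _] head=0 tail=4 count=4
After op 5 (write(19)): arr=[7 16 3 14 19] head=0 tail=0 count=5
After op 6 (read()): arr=[7 16 3 14 19] head=1 tail=0 count=4
After op 7 (read()): arr=[7 16 3 14 19] head=2 tail=0 count=3
After op 8 (peek()): arr=[7 16 3 14 19] head=2 tail=0 count=3
After op 9 (write(9)): arr=[9 16 3 14 19] head=2 tail=1 count=4
After op 10 (peek()): arr=[9 16 3 14 19] head=2 tail=1 count=4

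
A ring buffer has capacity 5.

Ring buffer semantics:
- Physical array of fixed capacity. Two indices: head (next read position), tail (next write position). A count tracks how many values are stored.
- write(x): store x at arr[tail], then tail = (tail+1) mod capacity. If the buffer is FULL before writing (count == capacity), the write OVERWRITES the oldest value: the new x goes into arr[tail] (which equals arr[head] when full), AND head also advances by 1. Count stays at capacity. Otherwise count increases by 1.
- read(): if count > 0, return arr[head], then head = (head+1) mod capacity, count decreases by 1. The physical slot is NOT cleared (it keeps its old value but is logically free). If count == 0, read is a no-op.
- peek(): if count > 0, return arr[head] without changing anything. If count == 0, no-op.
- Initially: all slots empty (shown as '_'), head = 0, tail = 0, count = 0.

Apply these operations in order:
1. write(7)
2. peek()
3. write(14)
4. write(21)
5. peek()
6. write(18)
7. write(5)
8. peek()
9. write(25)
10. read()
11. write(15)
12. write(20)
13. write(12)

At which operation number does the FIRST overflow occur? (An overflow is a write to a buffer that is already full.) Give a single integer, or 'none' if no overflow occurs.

Answer: 9

Derivation:
After op 1 (write(7)): arr=[7 _ _ _ _] head=0 tail=1 count=1
After op 2 (peek()): arr=[7 _ _ _ _] head=0 tail=1 count=1
After op 3 (write(14)): arr=[7 14 _ _ _] head=0 tail=2 count=2
After op 4 (write(21)): arr=[7 14 21 _ _] head=0 tail=3 count=3
After op 5 (peek()): arr=[7 14 21 _ _] head=0 tail=3 count=3
After op 6 (write(18)): arr=[7 14 21 18 _] head=0 tail=4 count=4
After op 7 (write(5)): arr=[7 14 21 18 5] head=0 tail=0 count=5
After op 8 (peek()): arr=[7 14 21 18 5] head=0 tail=0 count=5
After op 9 (write(25)): arr=[25 14 21 18 5] head=1 tail=1 count=5
After op 10 (read()): arr=[25 14 21 18 5] head=2 tail=1 count=4
After op 11 (write(15)): arr=[25 15 21 18 5] head=2 tail=2 count=5
After op 12 (write(20)): arr=[25 15 20 18 5] head=3 tail=3 count=5
After op 13 (write(12)): arr=[25 15 20 12 5] head=4 tail=4 count=5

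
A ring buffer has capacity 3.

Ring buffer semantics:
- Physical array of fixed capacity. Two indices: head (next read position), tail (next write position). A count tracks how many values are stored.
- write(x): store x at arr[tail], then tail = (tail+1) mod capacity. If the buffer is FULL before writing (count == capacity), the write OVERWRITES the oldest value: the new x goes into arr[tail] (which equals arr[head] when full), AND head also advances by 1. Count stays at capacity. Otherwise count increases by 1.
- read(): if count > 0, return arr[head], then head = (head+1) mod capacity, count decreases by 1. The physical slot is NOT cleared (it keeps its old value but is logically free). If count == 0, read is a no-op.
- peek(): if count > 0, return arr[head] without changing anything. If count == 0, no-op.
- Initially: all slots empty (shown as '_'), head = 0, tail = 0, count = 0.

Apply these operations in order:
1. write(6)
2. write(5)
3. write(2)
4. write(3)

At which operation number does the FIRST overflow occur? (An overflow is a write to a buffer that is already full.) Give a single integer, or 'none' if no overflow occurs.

After op 1 (write(6)): arr=[6 _ _] head=0 tail=1 count=1
After op 2 (write(5)): arr=[6 5 _] head=0 tail=2 count=2
After op 3 (write(2)): arr=[6 5 2] head=0 tail=0 count=3
After op 4 (write(3)): arr=[3 5 2] head=1 tail=1 count=3

Answer: 4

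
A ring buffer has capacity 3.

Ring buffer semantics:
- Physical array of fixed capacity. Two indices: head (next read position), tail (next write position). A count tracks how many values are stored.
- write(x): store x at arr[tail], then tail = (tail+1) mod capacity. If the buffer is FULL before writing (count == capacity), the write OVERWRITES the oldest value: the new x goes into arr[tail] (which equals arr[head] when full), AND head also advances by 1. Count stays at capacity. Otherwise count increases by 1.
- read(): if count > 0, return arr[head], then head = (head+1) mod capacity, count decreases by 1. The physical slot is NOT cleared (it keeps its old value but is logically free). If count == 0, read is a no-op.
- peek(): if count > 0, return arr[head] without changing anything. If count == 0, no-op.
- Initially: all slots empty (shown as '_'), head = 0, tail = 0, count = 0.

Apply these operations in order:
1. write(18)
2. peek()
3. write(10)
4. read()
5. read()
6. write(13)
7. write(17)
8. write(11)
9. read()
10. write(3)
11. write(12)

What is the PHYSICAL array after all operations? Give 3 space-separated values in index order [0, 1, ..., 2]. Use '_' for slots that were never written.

After op 1 (write(18)): arr=[18 _ _] head=0 tail=1 count=1
After op 2 (peek()): arr=[18 _ _] head=0 tail=1 count=1
After op 3 (write(10)): arr=[18 10 _] head=0 tail=2 count=2
After op 4 (read()): arr=[18 10 _] head=1 tail=2 count=1
After op 5 (read()): arr=[18 10 _] head=2 tail=2 count=0
After op 6 (write(13)): arr=[18 10 13] head=2 tail=0 count=1
After op 7 (write(17)): arr=[17 10 13] head=2 tail=1 count=2
After op 8 (write(11)): arr=[17 11 13] head=2 tail=2 count=3
After op 9 (read()): arr=[17 11 13] head=0 tail=2 count=2
After op 10 (write(3)): arr=[17 11 3] head=0 tail=0 count=3
After op 11 (write(12)): arr=[12 11 3] head=1 tail=1 count=3

Answer: 12 11 3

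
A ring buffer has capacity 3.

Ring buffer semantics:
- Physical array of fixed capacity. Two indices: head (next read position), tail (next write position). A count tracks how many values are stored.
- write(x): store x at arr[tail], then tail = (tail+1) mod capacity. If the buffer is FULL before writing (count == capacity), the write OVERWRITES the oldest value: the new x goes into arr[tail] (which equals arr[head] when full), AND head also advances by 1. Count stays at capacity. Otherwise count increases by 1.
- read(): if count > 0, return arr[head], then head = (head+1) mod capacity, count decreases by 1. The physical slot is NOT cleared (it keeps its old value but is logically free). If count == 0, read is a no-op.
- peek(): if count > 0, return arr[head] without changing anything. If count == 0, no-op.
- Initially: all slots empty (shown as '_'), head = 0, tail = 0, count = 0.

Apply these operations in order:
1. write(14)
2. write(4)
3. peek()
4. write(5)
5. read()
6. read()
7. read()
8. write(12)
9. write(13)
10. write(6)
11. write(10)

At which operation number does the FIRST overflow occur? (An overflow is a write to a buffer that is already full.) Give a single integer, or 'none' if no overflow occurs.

Answer: 11

Derivation:
After op 1 (write(14)): arr=[14 _ _] head=0 tail=1 count=1
After op 2 (write(4)): arr=[14 4 _] head=0 tail=2 count=2
After op 3 (peek()): arr=[14 4 _] head=0 tail=2 count=2
After op 4 (write(5)): arr=[14 4 5] head=0 tail=0 count=3
After op 5 (read()): arr=[14 4 5] head=1 tail=0 count=2
After op 6 (read()): arr=[14 4 5] head=2 tail=0 count=1
After op 7 (read()): arr=[14 4 5] head=0 tail=0 count=0
After op 8 (write(12)): arr=[12 4 5] head=0 tail=1 count=1
After op 9 (write(13)): arr=[12 13 5] head=0 tail=2 count=2
After op 10 (write(6)): arr=[12 13 6] head=0 tail=0 count=3
After op 11 (write(10)): arr=[10 13 6] head=1 tail=1 count=3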